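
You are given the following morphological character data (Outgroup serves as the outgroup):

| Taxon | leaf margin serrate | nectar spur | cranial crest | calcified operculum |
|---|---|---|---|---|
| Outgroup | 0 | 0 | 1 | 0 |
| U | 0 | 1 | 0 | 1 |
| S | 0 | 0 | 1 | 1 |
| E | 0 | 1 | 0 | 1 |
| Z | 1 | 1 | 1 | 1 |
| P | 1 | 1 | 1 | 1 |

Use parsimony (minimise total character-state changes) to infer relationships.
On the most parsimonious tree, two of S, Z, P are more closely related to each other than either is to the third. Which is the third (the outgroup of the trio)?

S

Character polarity is set by the outgroup: the derived state is whichever differs from the outgroup's state, so for cranial crest the derived state is '0', and for the remaining characters it is '1'.
leaf margin serrate (derived state '1') is shared by P and Z — a synapomorphy uniting that clade.
Only E, P, U, and Z show the derived state '1' for nectar spur, supporting them as a clade.
Only E and U show the derived state '0' for cranial crest, supporting them as a clade.
All ingroup taxa share the derived state '1' for calcified operculum; it defines the ingroup but does not resolve relationships within it.
Most parsimonious ingroup topology: (((U,E),(Z,P)),S).
P and Z share a more recent common ancestor with each other than either does with S, so S is the least closely related of the three.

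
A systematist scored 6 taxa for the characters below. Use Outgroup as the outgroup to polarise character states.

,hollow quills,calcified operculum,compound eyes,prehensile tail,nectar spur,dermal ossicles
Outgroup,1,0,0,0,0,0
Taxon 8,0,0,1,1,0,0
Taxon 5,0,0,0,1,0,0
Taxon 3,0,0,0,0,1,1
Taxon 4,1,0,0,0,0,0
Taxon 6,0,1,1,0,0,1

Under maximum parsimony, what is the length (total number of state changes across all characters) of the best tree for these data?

Character polarity is set by the outgroup: the derived state is whichever differs from the outgroup's state, so for hollow quills the derived state is '0', and for the remaining characters it is '1'.
hollow quills: derived state '0' in Taxon 3, Taxon 5, Taxon 6, and Taxon 8 only — synapomorphy for {Taxon 3, Taxon 5, Taxon 6, Taxon 8}.
calcified operculum: derived state '1' in Taxon 6 only — an autapomorphy, so it tells us nothing about relationships among taxa.
compound eyes groups Taxon 6 and Taxon 8, which is incompatible with the clades supported by the remaining characters; treating it as convergent (homoplasy) costs fewer steps than any alternative tree.
prehensile tail (derived state '1') is shared by Taxon 5 and Taxon 8 — a synapomorphy uniting that clade.
nectar spur: derived state '1' in Taxon 3 only — an autapomorphy, so it tells us nothing about relationships among taxa.
dermal ossicles: derived state '1' in Taxon 3 and Taxon 6 only — synapomorphy for {Taxon 3, Taxon 6}.
Most parsimonious ingroup topology: (((Taxon 8,Taxon 5),(Taxon 3,Taxon 6)),Taxon 4).
Changes per character on this tree: hollow quills: 1; calcified operculum: 1; compound eyes: 2; prehensile tail: 1; nectar spur: 1; dermal ossicles: 1.
Total = 7.

7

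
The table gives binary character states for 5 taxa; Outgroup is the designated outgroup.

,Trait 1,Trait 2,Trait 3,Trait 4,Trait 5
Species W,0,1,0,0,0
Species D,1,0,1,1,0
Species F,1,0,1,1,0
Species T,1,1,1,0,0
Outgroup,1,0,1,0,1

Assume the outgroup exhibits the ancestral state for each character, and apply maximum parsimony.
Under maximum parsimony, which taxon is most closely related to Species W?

Character polarity is set by the outgroup: the derived state is whichever differs from the outgroup's state, so for Trait 1, Trait 3, Trait 5 the derived state is '0', and for the remaining characters it is '1'.
Trait 1: derived state '0' in Species W only — an autapomorphy, so it tells us nothing about relationships among taxa.
Trait 2: derived state '1' in Species T and Species W only — synapomorphy for {Species T, Species W}.
Trait 3: derived state '0' in Species W only — an autapomorphy, so it tells us nothing about relationships among taxa.
Only Species D and Species F show the derived state '1' for Trait 4, supporting them as a clade.
All ingroup taxa share the derived state '0' for Trait 5; it defines the ingroup but does not resolve relationships within it.
Most parsimonious ingroup topology: ((Species D,Species F),(Species W,Species T)).
Species W and Species T form a cherry on this tree, so they are sister taxa.

Species T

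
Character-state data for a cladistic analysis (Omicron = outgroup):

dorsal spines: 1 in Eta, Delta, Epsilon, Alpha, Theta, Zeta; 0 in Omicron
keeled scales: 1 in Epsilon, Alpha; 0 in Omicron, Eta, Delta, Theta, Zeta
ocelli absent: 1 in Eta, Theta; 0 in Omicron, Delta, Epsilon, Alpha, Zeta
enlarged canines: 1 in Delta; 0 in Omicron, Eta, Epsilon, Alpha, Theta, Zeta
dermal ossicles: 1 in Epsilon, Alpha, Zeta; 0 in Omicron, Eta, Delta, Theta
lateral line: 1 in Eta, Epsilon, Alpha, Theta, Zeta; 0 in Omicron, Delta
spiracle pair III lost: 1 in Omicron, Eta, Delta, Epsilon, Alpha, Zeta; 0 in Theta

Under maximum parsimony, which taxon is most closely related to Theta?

Eta

Character polarity is set by the outgroup: the derived state is whichever differs from the outgroup's state, so for spiracle pair III lost the derived state is '0', and for the remaining characters it is '1'.
dorsal spines (derived state '1') is shared by all ingroup taxa — unites the whole ingroup.
Only Alpha and Epsilon show the derived state '1' for keeled scales, supporting them as a clade.
ocelli absent (derived state '1') is shared by Eta and Theta — a synapomorphy uniting that clade.
enlarged canines: derived state '1' in Delta only — an autapomorphy, so it tells us nothing about relationships among taxa.
dermal ossicles: derived state '1' in Alpha, Epsilon, and Zeta only — synapomorphy for {Alpha, Epsilon, Zeta}.
lateral line (derived state '1') is shared by Alpha, Epsilon, Eta, Theta, and Zeta — a synapomorphy uniting that clade.
spiracle pair III lost (derived state '0') is unique to Theta (autapomorphy; uninformative for grouping).
Most parsimonious ingroup topology: (((Eta,Theta),((Epsilon,Alpha),Zeta)),Delta).
Theta and Eta form a cherry on this tree, so they are sister taxa.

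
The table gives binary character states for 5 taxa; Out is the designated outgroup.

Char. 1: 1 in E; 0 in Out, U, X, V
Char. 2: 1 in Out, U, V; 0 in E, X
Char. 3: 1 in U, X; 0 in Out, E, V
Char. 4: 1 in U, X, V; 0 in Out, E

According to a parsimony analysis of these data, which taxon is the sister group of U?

Character polarity is set by the outgroup: the derived state is whichever differs from the outgroup's state, so for Char. 2 the derived state is '0', and for the remaining characters it is '1'.
Char. 1 (derived state '1') is unique to E (autapomorphy; uninformative for grouping).
Char. 2 groups E and X, which is incompatible with the clades supported by the remaining characters; treating it as convergent (homoplasy) costs fewer steps than any alternative tree.
Only U and X show the derived state '1' for Char. 3, supporting them as a clade.
Only U, V, and X show the derived state '1' for Char. 4, supporting them as a clade.
Most parsimonious ingroup topology: (E,((U,X),V)).
U and X form a cherry on this tree, so they are sister taxa.

X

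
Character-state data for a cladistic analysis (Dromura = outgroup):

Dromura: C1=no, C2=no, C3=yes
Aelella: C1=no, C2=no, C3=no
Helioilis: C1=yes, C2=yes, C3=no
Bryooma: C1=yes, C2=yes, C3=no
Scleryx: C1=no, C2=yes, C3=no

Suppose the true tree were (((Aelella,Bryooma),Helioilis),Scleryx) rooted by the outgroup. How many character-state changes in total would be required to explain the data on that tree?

5

Map each character onto (((Aelella,Bryooma),Helioilis),Scleryx) (rooted by Dromura) and count the minimum state changes it requires (Fitch parsimony):
C1: 2; C2: 2; C3: 1.
Total tree length = 5.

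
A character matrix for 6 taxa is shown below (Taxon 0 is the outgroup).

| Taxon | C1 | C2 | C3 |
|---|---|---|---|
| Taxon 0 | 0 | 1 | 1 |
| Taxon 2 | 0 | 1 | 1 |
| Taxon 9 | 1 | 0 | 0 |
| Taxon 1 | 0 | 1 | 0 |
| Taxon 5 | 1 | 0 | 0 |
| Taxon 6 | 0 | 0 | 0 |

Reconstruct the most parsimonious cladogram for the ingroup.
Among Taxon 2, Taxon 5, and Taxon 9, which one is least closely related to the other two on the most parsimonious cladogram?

Taxon 2

Character polarity is set by the outgroup: the derived state is whichever differs from the outgroup's state, so for C2, C3 the derived state is '0', and for the remaining characters it is '1'.
C1 (derived state '1') is shared by Taxon 5 and Taxon 9 — a synapomorphy uniting that clade.
C2 (derived state '0') is shared by Taxon 5, Taxon 6, and Taxon 9 — a synapomorphy uniting that clade.
C3 (derived state '0') is shared by Taxon 1, Taxon 5, Taxon 6, and Taxon 9 — a synapomorphy uniting that clade.
Most parsimonious ingroup topology: (Taxon 2,(((Taxon 9,Taxon 5),Taxon 6),Taxon 1)).
Taxon 5 and Taxon 9 share a more recent common ancestor with each other than either does with Taxon 2, so Taxon 2 is the least closely related of the three.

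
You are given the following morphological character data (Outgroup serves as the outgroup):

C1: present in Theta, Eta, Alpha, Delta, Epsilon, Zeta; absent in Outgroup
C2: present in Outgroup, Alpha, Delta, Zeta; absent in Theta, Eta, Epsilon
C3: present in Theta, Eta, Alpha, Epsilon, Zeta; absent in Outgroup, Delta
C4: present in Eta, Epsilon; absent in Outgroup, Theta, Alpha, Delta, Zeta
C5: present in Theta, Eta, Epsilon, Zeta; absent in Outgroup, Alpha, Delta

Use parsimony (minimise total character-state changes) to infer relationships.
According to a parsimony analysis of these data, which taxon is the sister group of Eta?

Epsilon

Character polarity is set by the outgroup: the derived state is whichever differs from the outgroup's state, so for C2 the derived state is 'absent', and for the remaining characters it is 'present'.
C1 (derived state 'present') is shared by all ingroup taxa — unites the whole ingroup.
C2: derived state 'absent' in Epsilon, Eta, and Theta only — synapomorphy for {Epsilon, Eta, Theta}.
C3: derived state 'present' in Alpha, Epsilon, Eta, Theta, and Zeta only — synapomorphy for {Alpha, Epsilon, Eta, Theta, Zeta}.
Only Epsilon and Eta show the derived state 'present' for C4, supporting them as a clade.
Only Epsilon, Eta, Theta, and Zeta show the derived state 'present' for C5, supporting them as a clade.
Most parsimonious ingroup topology: ((((Theta,(Eta,Epsilon)),Zeta),Alpha),Delta).
Eta and Epsilon form a cherry on this tree, so they are sister taxa.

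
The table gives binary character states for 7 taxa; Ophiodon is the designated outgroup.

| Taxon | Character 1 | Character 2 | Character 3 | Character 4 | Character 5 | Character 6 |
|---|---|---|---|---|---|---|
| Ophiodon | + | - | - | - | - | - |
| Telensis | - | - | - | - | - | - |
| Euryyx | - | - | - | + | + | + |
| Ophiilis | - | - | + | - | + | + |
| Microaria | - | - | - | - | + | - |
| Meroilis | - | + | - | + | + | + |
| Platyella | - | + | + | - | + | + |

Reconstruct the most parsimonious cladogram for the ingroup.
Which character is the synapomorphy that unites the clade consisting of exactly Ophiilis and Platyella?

Character polarity is set by the outgroup: the derived state is whichever differs from the outgroup's state, so for Character 1 the derived state is '-', and for the remaining characters it is '+'.
All ingroup taxa share the derived state '-' for Character 1; it defines the ingroup but does not resolve relationships within it.
Character 2 (state '+') occurs in Meroilis and Platyella but conflicts with the nesting implied by the other characters — most parsimoniously interpreted as homoplasy.
Character 3 (derived state '+') is shared by Ophiilis and Platyella — a synapomorphy uniting that clade.
Character 4 (derived state '+') is shared by Euryyx and Meroilis — a synapomorphy uniting that clade.
Character 5 (derived state '+') is shared by Euryyx, Meroilis, Microaria, Ophiilis, and Platyella — a synapomorphy uniting that clade.
Only Euryyx, Meroilis, Ophiilis, and Platyella show the derived state '+' for Character 6, supporting them as a clade.
Most parsimonious ingroup topology: (Telensis,(((Euryyx,Meroilis),(Ophiilis,Platyella)),Microaria)).
The clade {Ophiilis, Platyella} is supported by Character 3: its derived state '+' occurs in exactly those taxa and in no other taxon (including the outgroup).

Character 3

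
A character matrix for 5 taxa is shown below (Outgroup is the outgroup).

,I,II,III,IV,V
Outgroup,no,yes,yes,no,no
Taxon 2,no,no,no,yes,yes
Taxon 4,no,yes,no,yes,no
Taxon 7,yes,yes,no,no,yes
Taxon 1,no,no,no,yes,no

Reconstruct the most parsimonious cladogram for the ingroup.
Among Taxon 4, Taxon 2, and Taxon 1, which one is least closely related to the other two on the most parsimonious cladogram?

Character polarity is set by the outgroup: the derived state is whichever differs from the outgroup's state, so for II, III the derived state is 'no', and for the remaining characters it is 'yes'.
I (derived state 'yes') is unique to Taxon 7 (autapomorphy; uninformative for grouping).
II (derived state 'no') is shared by Taxon 1 and Taxon 2 — a synapomorphy uniting that clade.
All ingroup taxa share the derived state 'no' for III; it defines the ingroup but does not resolve relationships within it.
IV: derived state 'yes' in Taxon 1, Taxon 2, and Taxon 4 only — synapomorphy for {Taxon 1, Taxon 2, Taxon 4}.
V (state 'yes') occurs in Taxon 2 and Taxon 7 but conflicts with the nesting implied by the other characters — most parsimoniously interpreted as homoplasy.
Most parsimonious ingroup topology: (((Taxon 2,Taxon 1),Taxon 4),Taxon 7).
Taxon 2 and Taxon 1 share a more recent common ancestor with each other than either does with Taxon 4, so Taxon 4 is the least closely related of the three.

Taxon 4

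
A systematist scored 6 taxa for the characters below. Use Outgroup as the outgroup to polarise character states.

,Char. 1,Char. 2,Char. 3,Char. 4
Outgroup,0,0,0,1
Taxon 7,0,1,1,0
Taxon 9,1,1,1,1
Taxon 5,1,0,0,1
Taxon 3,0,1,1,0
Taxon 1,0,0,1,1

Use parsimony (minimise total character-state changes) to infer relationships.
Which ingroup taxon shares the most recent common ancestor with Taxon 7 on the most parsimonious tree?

Character polarity is set by the outgroup: the derived state is whichever differs from the outgroup's state, so for Char. 4 the derived state is '0', and for the remaining characters it is '1'.
Char. 1 (state '1') occurs in Taxon 5 and Taxon 9 but conflicts with the nesting implied by the other characters — most parsimoniously interpreted as homoplasy.
Only Taxon 3, Taxon 7, and Taxon 9 show the derived state '1' for Char. 2, supporting them as a clade.
Char. 3 (derived state '1') is shared by Taxon 1, Taxon 3, Taxon 7, and Taxon 9 — a synapomorphy uniting that clade.
Only Taxon 3 and Taxon 7 show the derived state '0' for Char. 4, supporting them as a clade.
Most parsimonious ingroup topology: ((((Taxon 7,Taxon 3),Taxon 9),Taxon 1),Taxon 5).
Taxon 7 and Taxon 3 form a cherry on this tree, so they are sister taxa.

Taxon 3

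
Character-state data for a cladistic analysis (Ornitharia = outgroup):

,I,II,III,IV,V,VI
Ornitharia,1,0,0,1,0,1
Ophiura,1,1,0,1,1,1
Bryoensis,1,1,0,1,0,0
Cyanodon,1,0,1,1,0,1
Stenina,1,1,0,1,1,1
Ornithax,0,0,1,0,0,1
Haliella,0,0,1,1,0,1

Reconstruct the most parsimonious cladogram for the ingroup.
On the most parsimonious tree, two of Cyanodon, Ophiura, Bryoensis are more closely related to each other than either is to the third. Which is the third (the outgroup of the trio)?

Cyanodon

Character polarity is set by the outgroup: the derived state is whichever differs from the outgroup's state, so for I, IV, VI the derived state is '0', and for the remaining characters it is '1'.
I: derived state '0' in Haliella and Ornithax only — synapomorphy for {Haliella, Ornithax}.
II: derived state '1' in Bryoensis, Ophiura, and Stenina only — synapomorphy for {Bryoensis, Ophiura, Stenina}.
III (derived state '1') is shared by Cyanodon, Haliella, and Ornithax — a synapomorphy uniting that clade.
IV (derived state '0') is unique to Ornithax (autapomorphy; uninformative for grouping).
V (derived state '1') is shared by Ophiura and Stenina — a synapomorphy uniting that clade.
VI (derived state '0') is unique to Bryoensis (autapomorphy; uninformative for grouping).
Most parsimonious ingroup topology: (((Ophiura,Stenina),Bryoensis),(Cyanodon,(Ornithax,Haliella))).
Bryoensis and Ophiura share a more recent common ancestor with each other than either does with Cyanodon, so Cyanodon is the least closely related of the three.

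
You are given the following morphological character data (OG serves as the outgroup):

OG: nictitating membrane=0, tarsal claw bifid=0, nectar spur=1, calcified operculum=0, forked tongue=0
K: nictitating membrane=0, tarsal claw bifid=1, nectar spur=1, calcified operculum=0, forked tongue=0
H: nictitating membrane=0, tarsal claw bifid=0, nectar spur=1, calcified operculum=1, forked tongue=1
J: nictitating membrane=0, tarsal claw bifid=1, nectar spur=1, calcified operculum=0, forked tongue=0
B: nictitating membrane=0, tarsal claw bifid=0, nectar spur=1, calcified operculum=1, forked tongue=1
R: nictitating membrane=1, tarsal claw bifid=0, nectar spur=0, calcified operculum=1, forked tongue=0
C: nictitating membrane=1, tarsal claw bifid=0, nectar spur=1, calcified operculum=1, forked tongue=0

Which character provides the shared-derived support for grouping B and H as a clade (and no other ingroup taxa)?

forked tongue

Character polarity is set by the outgroup: the derived state is whichever differs from the outgroup's state, so for nectar spur the derived state is '0', and for the remaining characters it is '1'.
nictitating membrane: derived state '1' in C and R only — synapomorphy for {C, R}.
tarsal claw bifid: derived state '1' in J and K only — synapomorphy for {J, K}.
nectar spur: derived state '0' in R only — an autapomorphy, so it tells us nothing about relationships among taxa.
calcified operculum (derived state '1') is shared by B, C, H, and R — a synapomorphy uniting that clade.
Only B and H show the derived state '1' for forked tongue, supporting them as a clade.
Most parsimonious ingroup topology: ((K,J),((H,B),(R,C))).
The clade {B, H} is supported by forked tongue: its derived state '1' occurs in exactly those taxa and in no other taxon (including the outgroup).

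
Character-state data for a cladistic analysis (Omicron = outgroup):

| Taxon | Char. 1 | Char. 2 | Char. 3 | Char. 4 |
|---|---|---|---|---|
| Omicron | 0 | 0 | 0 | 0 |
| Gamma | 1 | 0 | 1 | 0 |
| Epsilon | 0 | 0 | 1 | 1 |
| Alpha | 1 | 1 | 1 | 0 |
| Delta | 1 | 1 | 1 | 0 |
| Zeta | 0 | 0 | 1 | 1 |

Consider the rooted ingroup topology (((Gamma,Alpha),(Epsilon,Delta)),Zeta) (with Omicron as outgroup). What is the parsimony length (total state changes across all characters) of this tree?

7

Map each character onto (((Gamma,Alpha),(Epsilon,Delta)),Zeta) (rooted by Omicron) and count the minimum state changes it requires (Fitch parsimony):
Char. 1: 2; Char. 2: 2; Char. 3: 1; Char. 4: 2.
Total tree length = 7.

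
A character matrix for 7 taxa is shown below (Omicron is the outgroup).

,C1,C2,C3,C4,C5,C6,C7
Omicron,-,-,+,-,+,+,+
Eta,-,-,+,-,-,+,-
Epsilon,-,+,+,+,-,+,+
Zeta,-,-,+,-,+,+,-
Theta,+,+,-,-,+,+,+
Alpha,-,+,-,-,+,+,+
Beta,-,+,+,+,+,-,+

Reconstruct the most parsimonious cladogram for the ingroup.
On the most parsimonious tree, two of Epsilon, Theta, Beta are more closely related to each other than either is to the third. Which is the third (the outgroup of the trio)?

Character polarity is set by the outgroup: the derived state is whichever differs from the outgroup's state, so for C3, C5, C6, C7 the derived state is '-', and for the remaining characters it is '+'.
C1 (derived state '+') is unique to Theta (autapomorphy; uninformative for grouping).
C2: derived state '+' in Alpha, Beta, Epsilon, and Theta only — synapomorphy for {Alpha, Beta, Epsilon, Theta}.
C3 (derived state '-') is shared by Alpha and Theta — a synapomorphy uniting that clade.
C4 (derived state '+') is shared by Beta and Epsilon — a synapomorphy uniting that clade.
C5 (state '-') occurs in Epsilon and Eta but conflicts with the nesting implied by the other characters — most parsimoniously interpreted as homoplasy.
C6: derived state '-' in Beta only — an autapomorphy, so it tells us nothing about relationships among taxa.
C7 (derived state '-') is shared by Eta and Zeta — a synapomorphy uniting that clade.
Most parsimonious ingroup topology: ((Eta,Zeta),((Epsilon,Beta),(Theta,Alpha))).
Beta and Epsilon share a more recent common ancestor with each other than either does with Theta, so Theta is the least closely related of the three.

Theta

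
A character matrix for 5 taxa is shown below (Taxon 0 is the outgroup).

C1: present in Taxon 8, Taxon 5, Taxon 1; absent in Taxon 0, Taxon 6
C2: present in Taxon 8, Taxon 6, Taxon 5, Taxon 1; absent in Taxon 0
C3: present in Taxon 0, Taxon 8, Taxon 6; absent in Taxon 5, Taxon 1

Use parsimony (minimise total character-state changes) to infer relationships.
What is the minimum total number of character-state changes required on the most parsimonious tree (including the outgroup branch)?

Character polarity is set by the outgroup: the derived state is whichever differs from the outgroup's state, so for C3 the derived state is 'absent', and for the remaining characters it is 'present'.
C1: derived state 'present' in Taxon 1, Taxon 5, and Taxon 8 only — synapomorphy for {Taxon 1, Taxon 5, Taxon 8}.
C2 (derived state 'present') is shared by all ingroup taxa — unites the whole ingroup.
Only Taxon 1 and Taxon 5 show the derived state 'absent' for C3, supporting them as a clade.
Most parsimonious ingroup topology: ((Taxon 8,(Taxon 5,Taxon 1)),Taxon 6).
Changes per character on this tree: C1: 1; C2: 1; C3: 1.
Total = 3.

3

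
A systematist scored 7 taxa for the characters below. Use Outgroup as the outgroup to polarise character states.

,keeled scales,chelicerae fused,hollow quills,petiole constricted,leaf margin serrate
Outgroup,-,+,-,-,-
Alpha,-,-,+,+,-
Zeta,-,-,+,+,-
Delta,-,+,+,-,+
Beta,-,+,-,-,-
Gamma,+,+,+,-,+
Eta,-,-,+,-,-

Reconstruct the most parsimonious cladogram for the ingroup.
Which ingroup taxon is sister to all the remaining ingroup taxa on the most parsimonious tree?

Beta

Character polarity is set by the outgroup: the derived state is whichever differs from the outgroup's state, so for chelicerae fused the derived state is '-', and for the remaining characters it is '+'.
keeled scales (derived state '+') is unique to Gamma (autapomorphy; uninformative for grouping).
chelicerae fused (derived state '-') is shared by Alpha, Eta, and Zeta — a synapomorphy uniting that clade.
hollow quills: derived state '+' in Alpha, Delta, Eta, Gamma, and Zeta only — synapomorphy for {Alpha, Delta, Eta, Gamma, Zeta}.
Only Alpha and Zeta show the derived state '+' for petiole constricted, supporting them as a clade.
Only Delta and Gamma show the derived state '+' for leaf margin serrate, supporting them as a clade.
Most parsimonious ingroup topology: ((((Alpha,Zeta),Eta),(Delta,Gamma)),Beta).
Beta is sister to the clade containing all other ingroup taxa, so it is the earliest-diverging (most basal) ingroup lineage.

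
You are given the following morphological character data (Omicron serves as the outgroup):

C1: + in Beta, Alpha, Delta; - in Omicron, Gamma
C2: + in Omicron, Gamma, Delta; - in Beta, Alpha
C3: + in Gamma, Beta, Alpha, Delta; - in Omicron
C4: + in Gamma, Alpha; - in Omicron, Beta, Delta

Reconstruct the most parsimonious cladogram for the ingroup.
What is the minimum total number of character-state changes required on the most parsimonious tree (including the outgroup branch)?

Character polarity is set by the outgroup: the derived state is whichever differs from the outgroup's state, so for C2 the derived state is '-', and for the remaining characters it is '+'.
C1: derived state '+' in Alpha, Beta, and Delta only — synapomorphy for {Alpha, Beta, Delta}.
C2 (derived state '-') is shared by Alpha and Beta — a synapomorphy uniting that clade.
C3 (derived state '+') is shared by all ingroup taxa — unites the whole ingroup.
C4 (state '+') occurs in Alpha and Gamma but conflicts with the nesting implied by the other characters — most parsimoniously interpreted as homoplasy.
Most parsimonious ingroup topology: (Gamma,((Beta,Alpha),Delta)).
Changes per character on this tree: C1: 1; C2: 1; C3: 1; C4: 2.
Total = 5.

5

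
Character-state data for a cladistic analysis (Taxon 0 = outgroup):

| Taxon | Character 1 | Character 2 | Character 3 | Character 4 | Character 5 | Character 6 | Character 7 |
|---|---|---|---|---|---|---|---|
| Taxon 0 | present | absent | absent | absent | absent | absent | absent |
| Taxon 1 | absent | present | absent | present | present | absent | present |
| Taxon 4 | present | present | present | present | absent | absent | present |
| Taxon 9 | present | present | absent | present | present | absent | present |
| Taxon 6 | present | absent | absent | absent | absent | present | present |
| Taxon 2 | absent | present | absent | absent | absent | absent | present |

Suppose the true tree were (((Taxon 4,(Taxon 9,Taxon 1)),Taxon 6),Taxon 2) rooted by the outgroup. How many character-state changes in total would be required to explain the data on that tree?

Map each character onto (((Taxon 4,(Taxon 9,Taxon 1)),Taxon 6),Taxon 2) (rooted by Taxon 0) and count the minimum state changes it requires (Fitch parsimony):
Character 1: 2; Character 2: 2; Character 3: 1; Character 4: 1; Character 5: 1; Character 6: 1; Character 7: 1.
Total tree length = 9.

9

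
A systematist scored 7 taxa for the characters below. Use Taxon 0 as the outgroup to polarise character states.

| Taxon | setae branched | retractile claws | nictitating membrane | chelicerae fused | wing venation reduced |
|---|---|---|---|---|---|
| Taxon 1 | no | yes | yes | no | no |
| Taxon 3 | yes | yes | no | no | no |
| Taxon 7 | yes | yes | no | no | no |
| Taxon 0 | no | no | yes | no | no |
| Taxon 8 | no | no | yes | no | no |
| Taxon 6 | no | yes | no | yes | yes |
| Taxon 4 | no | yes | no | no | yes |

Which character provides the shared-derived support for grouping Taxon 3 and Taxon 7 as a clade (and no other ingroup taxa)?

setae branched

Character polarity is set by the outgroup: the derived state is whichever differs from the outgroup's state, so for nictitating membrane the derived state is 'no', and for the remaining characters it is 'yes'.
Only Taxon 3 and Taxon 7 show the derived state 'yes' for setae branched, supporting them as a clade.
retractile claws: derived state 'yes' in Taxon 1, Taxon 3, Taxon 4, Taxon 6, and Taxon 7 only — synapomorphy for {Taxon 1, Taxon 3, Taxon 4, Taxon 6, Taxon 7}.
nictitating membrane (derived state 'no') is shared by Taxon 3, Taxon 4, Taxon 6, and Taxon 7 — a synapomorphy uniting that clade.
chelicerae fused (derived state 'yes') is unique to Taxon 6 (autapomorphy; uninformative for grouping).
wing venation reduced: derived state 'yes' in Taxon 4 and Taxon 6 only — synapomorphy for {Taxon 4, Taxon 6}.
Most parsimonious ingroup topology: ((Taxon 1,((Taxon 7,Taxon 3),(Taxon 6,Taxon 4))),Taxon 8).
The clade {Taxon 3, Taxon 7} is supported by setae branched: its derived state 'yes' occurs in exactly those taxa and in no other taxon (including the outgroup).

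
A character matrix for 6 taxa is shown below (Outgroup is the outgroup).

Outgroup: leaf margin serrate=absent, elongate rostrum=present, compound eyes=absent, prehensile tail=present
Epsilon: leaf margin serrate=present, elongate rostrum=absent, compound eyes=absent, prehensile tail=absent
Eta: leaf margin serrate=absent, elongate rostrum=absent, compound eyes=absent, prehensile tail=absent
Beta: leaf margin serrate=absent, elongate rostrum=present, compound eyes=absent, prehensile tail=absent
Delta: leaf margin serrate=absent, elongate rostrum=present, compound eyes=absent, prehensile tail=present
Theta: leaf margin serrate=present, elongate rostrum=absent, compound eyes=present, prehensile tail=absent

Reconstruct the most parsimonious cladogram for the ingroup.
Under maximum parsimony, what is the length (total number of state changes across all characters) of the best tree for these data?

4

Character polarity is set by the outgroup: the derived state is whichever differs from the outgroup's state, so for elongate rostrum, prehensile tail the derived state is 'absent', and for the remaining characters it is 'present'.
Only Epsilon and Theta show the derived state 'present' for leaf margin serrate, supporting them as a clade.
elongate rostrum (derived state 'absent') is shared by Epsilon, Eta, and Theta — a synapomorphy uniting that clade.
compound eyes: derived state 'present' in Theta only — an autapomorphy, so it tells us nothing about relationships among taxa.
Only Beta, Epsilon, Eta, and Theta show the derived state 'absent' for prehensile tail, supporting them as a clade.
Most parsimonious ingroup topology: ((((Theta,Epsilon),Eta),Beta),Delta).
Changes per character on this tree: leaf margin serrate: 1; elongate rostrum: 1; compound eyes: 1; prehensile tail: 1.
Total = 4.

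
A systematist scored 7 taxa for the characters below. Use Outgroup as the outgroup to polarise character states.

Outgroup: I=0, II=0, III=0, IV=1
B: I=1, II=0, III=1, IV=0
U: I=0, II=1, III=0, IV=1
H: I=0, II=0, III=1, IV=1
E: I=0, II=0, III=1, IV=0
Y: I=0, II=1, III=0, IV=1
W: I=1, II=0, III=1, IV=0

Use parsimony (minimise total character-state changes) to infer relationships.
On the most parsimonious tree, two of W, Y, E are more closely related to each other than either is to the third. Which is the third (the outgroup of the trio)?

Y

Character polarity is set by the outgroup: the derived state is whichever differs from the outgroup's state, so for IV the derived state is '0', and for the remaining characters it is '1'.
Only B and W show the derived state '1' for I, supporting them as a clade.
II (derived state '1') is shared by U and Y — a synapomorphy uniting that clade.
III (derived state '1') is shared by B, E, H, and W — a synapomorphy uniting that clade.
IV: derived state '0' in B, E, and W only — synapomorphy for {B, E, W}.
Most parsimonious ingroup topology: ((((B,W),E),H),(U,Y)).
E and W share a more recent common ancestor with each other than either does with Y, so Y is the least closely related of the three.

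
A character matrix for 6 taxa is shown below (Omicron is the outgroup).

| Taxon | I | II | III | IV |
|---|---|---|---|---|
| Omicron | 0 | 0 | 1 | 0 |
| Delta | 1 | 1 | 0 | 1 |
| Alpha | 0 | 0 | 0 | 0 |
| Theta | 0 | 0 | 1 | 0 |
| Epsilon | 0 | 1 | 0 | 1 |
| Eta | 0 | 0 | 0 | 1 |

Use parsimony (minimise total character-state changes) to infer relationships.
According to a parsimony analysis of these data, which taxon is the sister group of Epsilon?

Delta

Character polarity is set by the outgroup: the derived state is whichever differs from the outgroup's state, so for III the derived state is '0', and for the remaining characters it is '1'.
I: derived state '1' in Delta only — an autapomorphy, so it tells us nothing about relationships among taxa.
II (derived state '1') is shared by Delta and Epsilon — a synapomorphy uniting that clade.
III: derived state '0' in Alpha, Delta, Epsilon, and Eta only — synapomorphy for {Alpha, Delta, Epsilon, Eta}.
IV: derived state '1' in Delta, Epsilon, and Eta only — synapomorphy for {Delta, Epsilon, Eta}.
Most parsimonious ingroup topology: ((((Delta,Epsilon),Eta),Alpha),Theta).
Epsilon and Delta form a cherry on this tree, so they are sister taxa.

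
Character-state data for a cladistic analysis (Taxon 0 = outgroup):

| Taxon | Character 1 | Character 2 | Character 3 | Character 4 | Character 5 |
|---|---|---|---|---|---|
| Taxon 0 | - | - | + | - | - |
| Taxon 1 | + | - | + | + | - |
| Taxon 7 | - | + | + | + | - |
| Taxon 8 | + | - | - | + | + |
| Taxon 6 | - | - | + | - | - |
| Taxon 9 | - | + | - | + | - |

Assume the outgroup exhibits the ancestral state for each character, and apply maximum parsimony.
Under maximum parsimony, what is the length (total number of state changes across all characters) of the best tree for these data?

Character polarity is set by the outgroup: the derived state is whichever differs from the outgroup's state, so for Character 3 the derived state is '-', and for the remaining characters it is '+'.
Character 1 (derived state '+') is shared by Taxon 1 and Taxon 8 — a synapomorphy uniting that clade.
Character 2: derived state '+' in Taxon 7 and Taxon 9 only — synapomorphy for {Taxon 7, Taxon 9}.
Character 3 (state '-') occurs in Taxon 8 and Taxon 9 but conflicts with the nesting implied by the other characters — most parsimoniously interpreted as homoplasy.
Character 4: derived state '+' in Taxon 1, Taxon 7, Taxon 8, and Taxon 9 only — synapomorphy for {Taxon 1, Taxon 7, Taxon 8, Taxon 9}.
Character 5: derived state '+' in Taxon 8 only — an autapomorphy, so it tells us nothing about relationships among taxa.
Most parsimonious ingroup topology: (((Taxon 1,Taxon 8),(Taxon 7,Taxon 9)),Taxon 6).
Changes per character on this tree: Character 1: 1; Character 2: 1; Character 3: 2; Character 4: 1; Character 5: 1.
Total = 6.

6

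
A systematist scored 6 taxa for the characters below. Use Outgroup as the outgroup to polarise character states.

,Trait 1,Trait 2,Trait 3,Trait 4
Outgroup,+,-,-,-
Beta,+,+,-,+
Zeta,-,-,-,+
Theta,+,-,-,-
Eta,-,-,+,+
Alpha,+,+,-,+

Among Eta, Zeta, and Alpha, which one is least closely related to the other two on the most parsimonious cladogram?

Alpha

Character polarity is set by the outgroup: the derived state is whichever differs from the outgroup's state, so for Trait 1 the derived state is '-', and for the remaining characters it is '+'.
Trait 1 (derived state '-') is shared by Eta and Zeta — a synapomorphy uniting that clade.
Only Alpha and Beta show the derived state '+' for Trait 2, supporting them as a clade.
Trait 3: derived state '+' in Eta only — an autapomorphy, so it tells us nothing about relationships among taxa.
Trait 4: derived state '+' in Alpha, Beta, Eta, and Zeta only — synapomorphy for {Alpha, Beta, Eta, Zeta}.
Most parsimonious ingroup topology: (((Beta,Alpha),(Zeta,Eta)),Theta).
Zeta and Eta share a more recent common ancestor with each other than either does with Alpha, so Alpha is the least closely related of the three.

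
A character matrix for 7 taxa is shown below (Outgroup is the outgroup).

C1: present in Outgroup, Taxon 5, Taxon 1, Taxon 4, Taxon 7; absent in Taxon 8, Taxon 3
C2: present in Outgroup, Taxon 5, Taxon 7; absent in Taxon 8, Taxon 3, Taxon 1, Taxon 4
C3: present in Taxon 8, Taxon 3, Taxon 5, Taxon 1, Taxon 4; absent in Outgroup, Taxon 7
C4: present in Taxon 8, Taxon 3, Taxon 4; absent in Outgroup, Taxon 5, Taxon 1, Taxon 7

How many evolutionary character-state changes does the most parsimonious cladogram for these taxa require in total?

Character polarity is set by the outgroup: the derived state is whichever differs from the outgroup's state, so for C1, C2 the derived state is 'absent', and for the remaining characters it is 'present'.
C1: derived state 'absent' in Taxon 3 and Taxon 8 only — synapomorphy for {Taxon 3, Taxon 8}.
C2: derived state 'absent' in Taxon 1, Taxon 3, Taxon 4, and Taxon 8 only — synapomorphy for {Taxon 1, Taxon 3, Taxon 4, Taxon 8}.
C3: derived state 'present' in Taxon 1, Taxon 3, Taxon 4, Taxon 5, and Taxon 8 only — synapomorphy for {Taxon 1, Taxon 3, Taxon 4, Taxon 5, Taxon 8}.
C4: derived state 'present' in Taxon 3, Taxon 4, and Taxon 8 only — synapomorphy for {Taxon 3, Taxon 4, Taxon 8}.
Most parsimonious ingroup topology: (((((Taxon 8,Taxon 3),Taxon 4),Taxon 1),Taxon 5),Taxon 7).
Changes per character on this tree: C1: 1; C2: 1; C3: 1; C4: 1.
Total = 4.

4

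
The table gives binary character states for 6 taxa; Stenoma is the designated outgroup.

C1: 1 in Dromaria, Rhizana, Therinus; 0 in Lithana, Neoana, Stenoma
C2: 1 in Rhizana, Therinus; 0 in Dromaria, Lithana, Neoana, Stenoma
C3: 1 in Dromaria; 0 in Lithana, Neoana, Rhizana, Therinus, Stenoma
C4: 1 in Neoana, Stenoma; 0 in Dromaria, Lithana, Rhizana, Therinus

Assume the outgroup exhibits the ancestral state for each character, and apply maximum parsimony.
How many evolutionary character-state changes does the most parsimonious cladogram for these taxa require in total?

Character polarity is set by the outgroup: the derived state is whichever differs from the outgroup's state, so for C4 the derived state is '0', and for the remaining characters it is '1'.
C1 (derived state '1') is shared by Dromaria, Rhizana, and Therinus — a synapomorphy uniting that clade.
Only Rhizana and Therinus show the derived state '1' for C2, supporting them as a clade.
C3: derived state '1' in Dromaria only — an autapomorphy, so it tells us nothing about relationships among taxa.
C4: derived state '0' in Dromaria, Lithana, Rhizana, and Therinus only — synapomorphy for {Dromaria, Lithana, Rhizana, Therinus}.
Most parsimonious ingroup topology: (Neoana,((Dromaria,(Rhizana,Therinus)),Lithana)).
Changes per character on this tree: C1: 1; C2: 1; C3: 1; C4: 1.
Total = 4.

4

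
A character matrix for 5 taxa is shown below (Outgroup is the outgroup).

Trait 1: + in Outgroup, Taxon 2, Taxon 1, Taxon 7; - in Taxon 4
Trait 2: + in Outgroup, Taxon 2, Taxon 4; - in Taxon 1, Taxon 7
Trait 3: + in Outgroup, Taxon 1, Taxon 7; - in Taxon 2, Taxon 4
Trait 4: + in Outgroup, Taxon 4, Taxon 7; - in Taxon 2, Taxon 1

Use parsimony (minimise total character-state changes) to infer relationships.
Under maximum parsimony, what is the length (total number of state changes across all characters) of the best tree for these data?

The outgroup has state '+' for every character, so '-' is the derived state throughout.
Trait 1: derived state '-' in Taxon 4 only — an autapomorphy, so it tells us nothing about relationships among taxa.
Trait 2 (derived state '-') is shared by Taxon 1 and Taxon 7 — a synapomorphy uniting that clade.
Only Taxon 2 and Taxon 4 show the derived state '-' for Trait 3, supporting them as a clade.
Trait 4 groups Taxon 1 and Taxon 2, which is incompatible with the clades supported by the remaining characters; treating it as convergent (homoplasy) costs fewer steps than any alternative tree.
Most parsimonious ingroup topology: ((Taxon 2,Taxon 4),(Taxon 1,Taxon 7)).
Changes per character on this tree: Trait 1: 1; Trait 2: 1; Trait 3: 1; Trait 4: 2.
Total = 5.

5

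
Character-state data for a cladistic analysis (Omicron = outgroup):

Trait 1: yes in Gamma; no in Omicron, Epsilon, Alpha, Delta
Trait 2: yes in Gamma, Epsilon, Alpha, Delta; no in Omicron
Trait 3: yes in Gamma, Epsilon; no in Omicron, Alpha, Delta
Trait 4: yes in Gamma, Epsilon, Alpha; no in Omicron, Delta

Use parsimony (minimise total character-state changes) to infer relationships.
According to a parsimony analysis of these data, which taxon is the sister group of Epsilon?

Gamma

The outgroup has state 'no' for every character, so 'yes' is the derived state throughout.
Trait 1 (derived state 'yes') is unique to Gamma (autapomorphy; uninformative for grouping).
Trait 2 (derived state 'yes') is shared by all ingroup taxa — unites the whole ingroup.
Trait 3 (derived state 'yes') is shared by Epsilon and Gamma — a synapomorphy uniting that clade.
Trait 4 (derived state 'yes') is shared by Alpha, Epsilon, and Gamma — a synapomorphy uniting that clade.
Most parsimonious ingroup topology: (((Gamma,Epsilon),Alpha),Delta).
Epsilon and Gamma form a cherry on this tree, so they are sister taxa.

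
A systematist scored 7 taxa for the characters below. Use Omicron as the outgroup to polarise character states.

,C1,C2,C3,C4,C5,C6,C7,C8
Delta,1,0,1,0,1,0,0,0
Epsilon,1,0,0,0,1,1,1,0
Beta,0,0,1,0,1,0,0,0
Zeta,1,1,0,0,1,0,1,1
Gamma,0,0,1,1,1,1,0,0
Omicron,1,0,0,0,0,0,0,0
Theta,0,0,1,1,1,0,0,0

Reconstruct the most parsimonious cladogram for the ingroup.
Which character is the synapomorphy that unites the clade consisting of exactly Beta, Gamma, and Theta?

Character polarity is set by the outgroup: the derived state is whichever differs from the outgroup's state, so for C1 the derived state is '0', and for the remaining characters it is '1'.
C1: derived state '0' in Beta, Gamma, and Theta only — synapomorphy for {Beta, Gamma, Theta}.
C2: derived state '1' in Zeta only — an autapomorphy, so it tells us nothing about relationships among taxa.
C3 (derived state '1') is shared by Beta, Delta, Gamma, and Theta — a synapomorphy uniting that clade.
C4: derived state '1' in Gamma and Theta only — synapomorphy for {Gamma, Theta}.
C5 (derived state '1') is shared by all ingroup taxa — unites the whole ingroup.
C6 (state '1') occurs in Epsilon and Gamma but conflicts with the nesting implied by the other characters — most parsimoniously interpreted as homoplasy.
C7: derived state '1' in Epsilon and Zeta only — synapomorphy for {Epsilon, Zeta}.
C8 (derived state '1') is unique to Zeta (autapomorphy; uninformative for grouping).
Most parsimonious ingroup topology: ((((Theta,Gamma),Beta),Delta),(Zeta,Epsilon)).
The clade {Beta, Gamma, Theta} is supported by C1: its derived state '0' occurs in exactly those taxa and in no other taxon (including the outgroup).

C1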